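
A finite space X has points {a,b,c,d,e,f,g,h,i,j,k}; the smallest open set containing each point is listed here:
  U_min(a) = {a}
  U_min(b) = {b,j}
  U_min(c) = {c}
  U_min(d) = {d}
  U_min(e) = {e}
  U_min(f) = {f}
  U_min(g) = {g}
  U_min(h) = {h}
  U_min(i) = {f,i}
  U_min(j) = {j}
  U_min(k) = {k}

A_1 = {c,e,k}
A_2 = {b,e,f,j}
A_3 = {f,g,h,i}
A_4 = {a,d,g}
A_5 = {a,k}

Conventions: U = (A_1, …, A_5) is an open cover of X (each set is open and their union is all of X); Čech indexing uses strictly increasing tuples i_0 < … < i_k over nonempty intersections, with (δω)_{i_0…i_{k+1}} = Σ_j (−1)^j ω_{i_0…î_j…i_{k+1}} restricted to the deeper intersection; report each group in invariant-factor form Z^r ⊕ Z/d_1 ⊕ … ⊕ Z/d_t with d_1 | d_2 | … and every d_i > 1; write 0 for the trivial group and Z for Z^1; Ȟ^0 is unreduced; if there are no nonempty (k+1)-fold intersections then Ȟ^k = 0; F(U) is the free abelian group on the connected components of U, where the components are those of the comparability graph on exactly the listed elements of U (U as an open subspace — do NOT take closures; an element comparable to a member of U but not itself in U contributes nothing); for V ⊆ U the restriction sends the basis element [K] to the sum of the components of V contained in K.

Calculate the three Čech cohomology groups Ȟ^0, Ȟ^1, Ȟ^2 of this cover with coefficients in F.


Ȟ^0(U;F) ≅ Z^9, Ȟ^1(U;F) ≅ 0, Ȟ^2(U;F) ≅ 0

cover nerve:
  A12={e} A15={k} A23={f} A34={g} A45={a}
components per intersection:
  A1: {c} {e} {k}
  A2: {b,j} {e} {f}
  A3: {f,i} {g} {h}
  A4: {a} {d} {g}
  A5: {a} {k}
  A12: {e}
  A15: {k}
  A23: {f}
  A34: {g}
  A45: {a}
C dims 14,5; δ0: rk 5, SNF 1^5
Ȟ^0: (14−5)−0=9 ⇒ Z^9
Ȟ^1: (5−0)−5=0 ⇒ 0
Ȟ^2: (0−0)−0=0 ⇒ 0


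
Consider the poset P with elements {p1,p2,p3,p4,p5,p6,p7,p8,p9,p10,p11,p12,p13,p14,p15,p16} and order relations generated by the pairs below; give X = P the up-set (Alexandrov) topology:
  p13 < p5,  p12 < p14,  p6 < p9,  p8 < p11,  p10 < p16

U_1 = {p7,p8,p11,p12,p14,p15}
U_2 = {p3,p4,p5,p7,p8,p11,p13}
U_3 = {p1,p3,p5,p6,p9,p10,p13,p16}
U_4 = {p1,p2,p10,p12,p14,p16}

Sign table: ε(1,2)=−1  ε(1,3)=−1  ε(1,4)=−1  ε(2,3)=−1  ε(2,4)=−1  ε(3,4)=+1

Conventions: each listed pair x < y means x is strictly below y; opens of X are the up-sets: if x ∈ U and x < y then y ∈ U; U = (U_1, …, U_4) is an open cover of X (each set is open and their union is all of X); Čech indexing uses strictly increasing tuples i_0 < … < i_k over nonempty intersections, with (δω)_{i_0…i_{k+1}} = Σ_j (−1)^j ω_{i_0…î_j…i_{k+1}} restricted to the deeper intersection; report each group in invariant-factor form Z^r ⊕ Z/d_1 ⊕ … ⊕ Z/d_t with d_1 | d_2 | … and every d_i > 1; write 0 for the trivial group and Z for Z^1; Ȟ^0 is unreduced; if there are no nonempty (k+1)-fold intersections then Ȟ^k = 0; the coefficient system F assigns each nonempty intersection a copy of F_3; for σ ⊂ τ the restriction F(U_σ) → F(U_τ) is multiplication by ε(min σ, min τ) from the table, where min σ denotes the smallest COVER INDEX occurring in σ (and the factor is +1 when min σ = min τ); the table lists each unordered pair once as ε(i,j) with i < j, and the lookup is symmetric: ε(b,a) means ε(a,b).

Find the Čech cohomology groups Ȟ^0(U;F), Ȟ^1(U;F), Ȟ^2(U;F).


Ȟ^0 = 0; Ȟ^1 = 0; Ȟ^2 = 0

nonempty intersections:
  U12={p7,p8,p11} U14={p12,p14} U23={p3,p5,p13} U34={p1,p10,p16}
C dims 4,4; δ0: rk_F3 4
Ȟ^0: (4−4)−0=0 ⇒ 0
Ȟ^1: (4−0)−4=0 ⇒ 0
Ȟ^2: (0−0)−0=0 ⇒ 0


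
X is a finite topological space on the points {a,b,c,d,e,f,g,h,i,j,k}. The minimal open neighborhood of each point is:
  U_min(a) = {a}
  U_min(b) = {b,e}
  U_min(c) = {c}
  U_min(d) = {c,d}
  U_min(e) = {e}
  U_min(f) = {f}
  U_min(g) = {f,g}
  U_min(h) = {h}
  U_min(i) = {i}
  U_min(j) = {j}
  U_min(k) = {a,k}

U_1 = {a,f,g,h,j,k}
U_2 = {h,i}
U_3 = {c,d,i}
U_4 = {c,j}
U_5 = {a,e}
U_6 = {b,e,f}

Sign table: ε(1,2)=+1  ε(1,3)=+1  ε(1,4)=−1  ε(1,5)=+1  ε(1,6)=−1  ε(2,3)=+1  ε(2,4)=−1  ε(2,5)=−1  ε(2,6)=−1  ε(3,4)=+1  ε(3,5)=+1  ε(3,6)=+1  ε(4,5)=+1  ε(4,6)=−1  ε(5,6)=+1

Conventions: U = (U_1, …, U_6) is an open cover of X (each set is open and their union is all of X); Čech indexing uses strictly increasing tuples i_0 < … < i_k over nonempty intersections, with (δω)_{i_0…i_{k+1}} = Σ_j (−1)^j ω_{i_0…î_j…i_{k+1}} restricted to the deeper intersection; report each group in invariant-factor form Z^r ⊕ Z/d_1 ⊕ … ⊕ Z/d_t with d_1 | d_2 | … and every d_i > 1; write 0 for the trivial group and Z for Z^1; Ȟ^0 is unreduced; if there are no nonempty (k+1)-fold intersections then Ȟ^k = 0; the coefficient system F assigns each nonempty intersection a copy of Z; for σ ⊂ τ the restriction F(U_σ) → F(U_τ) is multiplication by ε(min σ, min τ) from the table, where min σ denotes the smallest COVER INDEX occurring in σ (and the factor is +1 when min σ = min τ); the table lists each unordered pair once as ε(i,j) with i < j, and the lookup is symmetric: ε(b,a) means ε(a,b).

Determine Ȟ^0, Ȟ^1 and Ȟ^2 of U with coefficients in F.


Ȟ^0 = 0,  Ȟ^1 = Z ⊕ Z/2,  Ȟ^2 = 0

nerve of the cover:
  U12={h} U14={j} U15={a} U16={f} U23={i} U34={c} U56={e}
C dims 6,7; δ0: rk 6, SNF 1^5·2
Ȟ^0 = (6 − 6) − 0 = 0, so Ȟ^0 ≅ 0
Ȟ^1 = (7 − 0) − 6 = 1 plus torsion [2], so Ȟ^1 ≅ Z ⊕ Z/2
Ȟ^2 = (0 − 0) − 0 = 0, so Ȟ^2 ≅ 0


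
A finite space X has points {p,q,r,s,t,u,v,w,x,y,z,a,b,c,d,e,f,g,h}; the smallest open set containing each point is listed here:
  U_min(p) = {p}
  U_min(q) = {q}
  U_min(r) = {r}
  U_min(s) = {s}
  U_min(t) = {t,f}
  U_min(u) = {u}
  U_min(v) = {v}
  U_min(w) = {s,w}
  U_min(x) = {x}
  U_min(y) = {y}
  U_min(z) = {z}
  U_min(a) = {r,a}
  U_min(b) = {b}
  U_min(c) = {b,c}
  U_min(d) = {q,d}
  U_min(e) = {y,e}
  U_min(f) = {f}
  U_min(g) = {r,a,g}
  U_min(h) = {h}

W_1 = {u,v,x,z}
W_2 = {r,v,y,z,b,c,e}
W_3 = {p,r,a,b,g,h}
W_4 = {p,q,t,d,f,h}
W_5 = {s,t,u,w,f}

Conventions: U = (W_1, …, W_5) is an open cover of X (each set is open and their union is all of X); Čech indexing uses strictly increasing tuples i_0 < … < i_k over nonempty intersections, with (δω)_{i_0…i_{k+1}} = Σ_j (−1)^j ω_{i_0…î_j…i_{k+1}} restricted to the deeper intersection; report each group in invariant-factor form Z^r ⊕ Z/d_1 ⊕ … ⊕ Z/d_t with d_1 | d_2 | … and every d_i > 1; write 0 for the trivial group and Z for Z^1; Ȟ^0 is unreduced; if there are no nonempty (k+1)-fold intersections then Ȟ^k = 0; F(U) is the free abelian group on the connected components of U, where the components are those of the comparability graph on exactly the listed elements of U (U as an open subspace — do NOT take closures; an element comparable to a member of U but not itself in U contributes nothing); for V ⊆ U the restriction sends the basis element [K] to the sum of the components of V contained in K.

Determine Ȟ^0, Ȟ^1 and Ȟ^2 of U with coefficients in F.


Ȟ^0 = Z^12, Ȟ^1 = 0, Ȟ^2 = 0

nonempty intersections:
  W12={v,z} W15={u} W23={r,b} W34={p,h} W45={t,f}
components per intersection:
  W1: {u} {v} {x} {z}
  W2: {r} {v} {y,e} {z} {b,c}
  W3: {p} {r,a,g} {b} {h}
  W4: {p} {q,d} {t,f} {h}
  W5: {s,w} {t,f} {u}
  W12: {v} {z}
  W15: {u}
  W23: {r} {b}
  W34: {p} {h}
  W45: {t,f}
C dims 20,8; δ0: rk 8, SNF 1^8
Ȟ^0: (20−8)−0=12 ⇒ Z^12
Ȟ^1: (8−0)−8=0 ⇒ 0
Ȟ^2: (0−0)−0=0 ⇒ 0


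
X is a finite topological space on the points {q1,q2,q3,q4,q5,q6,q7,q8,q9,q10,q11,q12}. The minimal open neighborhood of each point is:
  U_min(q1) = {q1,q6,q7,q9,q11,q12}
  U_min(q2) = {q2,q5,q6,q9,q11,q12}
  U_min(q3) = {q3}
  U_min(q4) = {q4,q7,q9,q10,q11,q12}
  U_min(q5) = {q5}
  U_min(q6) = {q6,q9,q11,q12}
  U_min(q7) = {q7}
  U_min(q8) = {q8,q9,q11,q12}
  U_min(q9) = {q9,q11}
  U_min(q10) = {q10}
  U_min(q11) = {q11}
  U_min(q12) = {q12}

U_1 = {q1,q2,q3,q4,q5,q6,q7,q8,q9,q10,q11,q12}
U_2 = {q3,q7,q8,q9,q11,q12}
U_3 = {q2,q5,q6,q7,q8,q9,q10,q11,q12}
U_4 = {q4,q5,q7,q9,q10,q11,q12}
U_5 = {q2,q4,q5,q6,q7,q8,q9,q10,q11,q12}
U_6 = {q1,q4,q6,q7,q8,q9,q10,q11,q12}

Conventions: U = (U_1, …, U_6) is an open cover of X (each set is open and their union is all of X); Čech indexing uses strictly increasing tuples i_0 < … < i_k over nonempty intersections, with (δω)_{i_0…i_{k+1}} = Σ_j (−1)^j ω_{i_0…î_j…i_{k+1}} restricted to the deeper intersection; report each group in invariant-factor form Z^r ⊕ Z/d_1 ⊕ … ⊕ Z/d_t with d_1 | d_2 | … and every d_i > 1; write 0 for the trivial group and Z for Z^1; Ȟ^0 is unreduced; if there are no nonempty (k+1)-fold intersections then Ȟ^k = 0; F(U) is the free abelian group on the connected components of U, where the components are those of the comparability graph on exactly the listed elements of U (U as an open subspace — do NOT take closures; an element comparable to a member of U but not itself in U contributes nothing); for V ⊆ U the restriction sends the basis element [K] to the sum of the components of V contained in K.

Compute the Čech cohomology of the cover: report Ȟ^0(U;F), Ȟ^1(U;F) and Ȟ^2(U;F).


nerve of the cover:
  U12={q3,q7,q8,q9,q11,q12} U13={q2,q5,q6,q7,q8,q9,q10,q11,q12} U14={q4,q5,q7,q9,q10,q11,q12} U15={q2,q4,q5,q6,q7,q8,q9,q10,q11,q12} U16={q1,q4,q6,q7,q8,q9,q10,q11,q12} U23={q7,q8,q9,q11,q12} U24={q7,q9,q11,q12} U25={q7,q8,q9,q11,q12} U26={q7,q8,q9,q11,q12} U34={q5,q7,q9,q10,q11,q12} U35={q2,q5,q6,q7,q8,q9,q10,q11,q12} U36={q6,q7,q8,q9,q10,q11,q12} U45={q4,q5,q7,q9,q10,q11,q12} U46={q4,q7,q9,q10,q11,q12} U56={q4,q6,q7,q8,q9,q10,q11,q12}
  U123={q7,q8,q9,q11,q12} U124={q7,q9,q11,q12} U125={q7,q8,q9,q11,q12} U126={q7,q8,q9,q11,q12} U134={q5,q7,q9,q10,q11,q12} U135={q2,q5,q6,q7,q8,q9,q10,q11,q12} U136={q6,q7,q8,q9,q10,q11,q12} U145={q4,q5,q7,q9,q10,q11,q12} U146={q4,q7,q9,q10,q11,q12} U156={q4,q6,q7,q8,q9,q10,q11,q12} U234={q7,q9,q11,q12} U235={q7,q8,q9,q11,q12} U236={q7,q8,q9,q11,q12} U245={q7,q9,q11,q12} U246={q7,q9,q11,q12} U256={q7,q8,q9,q11,q12} U345={q5,q7,q9,q10,q11,q12} U346={q7,q9,q10,q11,q12} U356={q6,q7,q8,q9,q10,q11,q12} U456={q4,q7,q9,q10,q11,q12}
  U1234={q7,q9,q11,q12} U1235={q7,q8,q9,q11,q12} U1236={q7,q8,q9,q11,q12} U1245={q7,q9,q11,q12} U1246={q7,q9,q11,q12} U1256={q7,q8,q9,q11,q12} U1345={q5,q7,q9,q10,q11,q12} U1346={q7,q9,q10,q11,q12} U1356={q6,q7,q8,q9,q10,q11,q12} U1456={q4,q7,q9,q10,q11,q12} U2345={q7,q9,q11,q12} U2346={q7,q9,q11,q12} U2356={q7,q8,q9,q11,q12} U2456={q7,q9,q11,q12} U3456={q7,q9,q10,q11,q12}
  U12345={q7,q9,q11,q12} U12346={q7,q9,q11,q12} U12356={q7,q8,q9,q11,q12} U12456={q7,q9,q11,q12} U13456={q7,q9,q10,q11,q12} U23456={q7,q9,q11,q12}
  U123456={q7,q9,q11,q12}
components per intersection:
  U1: {q1,q2,q4,q5,q6,q7,q8,q9,q10,q11,q12} {q3}
  U2: {q3} {q7} {q8,q9,q11,q12}
  U3: {q2,q5,q6,q8,q9,q11,q12} {q7} {q10}
  U4: {q4,q7,q9,q10,q11,q12} {q5}
  U5: {q2,q4,q5,q6,q7,q8,q9,q10,q11,q12}
  U6: {q1,q4,q6,q7,q8,q9,q10,q11,q12}
  U12: {q3} {q7} {q8,q9,q11,q12}
  U13: {q2,q5,q6,q8,q9,q11,q12} {q7} {q10}
  U14: {q4,q7,q9,q10,q11,q12} {q5}
  U15: {q2,q4,q5,q6,q7,q8,q9,q10,q11,q12}
  U16: {q1,q4,q6,q7,q8,q9,q10,q11,q12}
  U23: {q7} {q8,q9,q11,q12}
  U24: {q7} {q9,q11} {q12}
  U25: {q7} {q8,q9,q11,q12}
  U26: {q7} {q8,q9,q11,q12}
  U34: {q5} {q7} {q9,q11} {q10} {q12}
  U35: {q2,q5,q6,q8,q9,q11,q12} {q7} {q10}
  U36: {q6,q8,q9,q11,q12} {q7} {q10}
  U45: {q4,q7,q9,q10,q11,q12} {q5}
  U46: {q4,q7,q9,q10,q11,q12}
  U56: {q4,q6,q7,q8,q9,q10,q11,q12}
  U123: {q7} {q8,q9,q11,q12}
  U124: {q7} {q9,q11} {q12}
  U125: {q7} {q8,q9,q11,q12}
  U126: {q7} {q8,q9,q11,q12}
  U134: {q5} {q7} {q9,q11} {q10} {q12}
  U135: {q2,q5,q6,q8,q9,q11,q12} {q7} {q10}
  U136: {q6,q8,q9,q11,q12} {q7} {q10}
  U145: {q4,q7,q9,q10,q11,q12} {q5}
  U146: {q4,q7,q9,q10,q11,q12}
  U156: {q4,q6,q7,q8,q9,q10,q11,q12}
  U234: {q7} {q9,q11} {q12}
  U235: {q7} {q8,q9,q11,q12}
  U236: {q7} {q8,q9,q11,q12}
  U245: {q7} {q9,q11} {q12}
  U246: {q7} {q9,q11} {q12}
  U256: {q7} {q8,q9,q11,q12}
  U345: {q5} {q7} {q9,q11} {q10} {q12}
  U346: {q7} {q9,q11} {q10} {q12}
  U356: {q6,q8,q9,q11,q12} {q7} {q10}
  U456: {q4,q7,q9,q10,q11,q12}
  U1234: {q7} {q9,q11} {q12}
  U1235: {q7} {q8,q9,q11,q12}
  U1236: {q7} {q8,q9,q11,q12}
  U1245: {q7} {q9,q11} {q12}
  U1246: {q7} {q9,q11} {q12}
  U1256: {q7} {q8,q9,q11,q12}
  U1345: {q5} {q7} {q9,q11} {q10} {q12}
  U1346: {q7} {q9,q11} {q10} {q12}
  U1356: {q6,q8,q9,q11,q12} {q7} {q10}
  U1456: {q4,q7,q9,q10,q11,q12}
  U2345: {q7} {q9,q11} {q12}
  U2346: {q7} {q9,q11} {q12}
  U2356: {q7} {q8,q9,q11,q12}
  U2456: {q7} {q9,q11} {q12}
  U3456: {q7} {q9,q11} {q10} {q12}
  U12345: {q7} {q9,q11} {q12}
  U12346: {q7} {q9,q11} {q12}
  U12356: {q7} {q8,q9,q11,q12}
  U12456: {q7} {q9,q11} {q12}
  U13456: {q7} {q9,q11} {q10} {q12}
  U23456: {q7} {q9,q11} {q12}
  U123456: {q7} {q9,q11} {q12}
C dims 12,34,52,43; δ0: rk 10, SNF 1^10; δ1: rk 24, SNF 1^24; δ2: rk 28, SNF 1^28
Ȟ^0 = (12 − 10) − 0 = 2, so Ȟ^0 ≅ Z^2
Ȟ^1 = (34 − 24) − 10 = 0, so Ȟ^1 ≅ 0
Ȟ^2 = (52 − 28) − 24 = 0, so Ȟ^2 ≅ 0

Ȟ^0 = Z^2, Ȟ^1 = 0, Ȟ^2 = 0


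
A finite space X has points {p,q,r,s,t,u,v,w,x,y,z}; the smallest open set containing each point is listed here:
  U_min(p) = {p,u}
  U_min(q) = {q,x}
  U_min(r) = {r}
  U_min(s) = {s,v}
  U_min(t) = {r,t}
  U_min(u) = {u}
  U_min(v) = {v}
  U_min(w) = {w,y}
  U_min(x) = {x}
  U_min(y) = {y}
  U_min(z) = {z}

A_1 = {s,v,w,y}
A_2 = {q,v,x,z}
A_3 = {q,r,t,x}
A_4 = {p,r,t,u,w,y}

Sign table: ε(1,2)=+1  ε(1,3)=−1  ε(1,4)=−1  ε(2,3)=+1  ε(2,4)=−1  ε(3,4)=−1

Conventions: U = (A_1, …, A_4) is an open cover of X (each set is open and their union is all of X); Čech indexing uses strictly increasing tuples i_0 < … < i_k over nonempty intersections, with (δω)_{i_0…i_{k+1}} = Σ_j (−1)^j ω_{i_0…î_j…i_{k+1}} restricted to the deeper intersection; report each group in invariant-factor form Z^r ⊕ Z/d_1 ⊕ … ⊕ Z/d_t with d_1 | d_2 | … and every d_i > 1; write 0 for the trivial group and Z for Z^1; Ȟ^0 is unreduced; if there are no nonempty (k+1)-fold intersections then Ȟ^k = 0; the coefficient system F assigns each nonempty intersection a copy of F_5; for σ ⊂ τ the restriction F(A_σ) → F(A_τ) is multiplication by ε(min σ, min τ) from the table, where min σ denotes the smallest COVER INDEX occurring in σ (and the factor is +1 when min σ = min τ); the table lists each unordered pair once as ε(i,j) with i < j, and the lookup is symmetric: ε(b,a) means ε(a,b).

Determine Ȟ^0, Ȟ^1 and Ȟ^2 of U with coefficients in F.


nonempty overlaps:
  A12={v} A14={w,y} A23={q,x} A34={r,t}
C dims 4,4; δ0: rk_F5 3
degree 0: 4−3−0 = 1 → Ȟ^0 ≅ Z/5
degree 1: 4−0−3 = 1 → Ȟ^1 ≅ Z/5
degree 2: 0−0−0 = 0 → Ȟ^2 ≅ 0

Ȟ^0(U;F) ≅ Z/5, Ȟ^1(U;F) ≅ Z/5 and Ȟ^2(U;F) ≅ 0


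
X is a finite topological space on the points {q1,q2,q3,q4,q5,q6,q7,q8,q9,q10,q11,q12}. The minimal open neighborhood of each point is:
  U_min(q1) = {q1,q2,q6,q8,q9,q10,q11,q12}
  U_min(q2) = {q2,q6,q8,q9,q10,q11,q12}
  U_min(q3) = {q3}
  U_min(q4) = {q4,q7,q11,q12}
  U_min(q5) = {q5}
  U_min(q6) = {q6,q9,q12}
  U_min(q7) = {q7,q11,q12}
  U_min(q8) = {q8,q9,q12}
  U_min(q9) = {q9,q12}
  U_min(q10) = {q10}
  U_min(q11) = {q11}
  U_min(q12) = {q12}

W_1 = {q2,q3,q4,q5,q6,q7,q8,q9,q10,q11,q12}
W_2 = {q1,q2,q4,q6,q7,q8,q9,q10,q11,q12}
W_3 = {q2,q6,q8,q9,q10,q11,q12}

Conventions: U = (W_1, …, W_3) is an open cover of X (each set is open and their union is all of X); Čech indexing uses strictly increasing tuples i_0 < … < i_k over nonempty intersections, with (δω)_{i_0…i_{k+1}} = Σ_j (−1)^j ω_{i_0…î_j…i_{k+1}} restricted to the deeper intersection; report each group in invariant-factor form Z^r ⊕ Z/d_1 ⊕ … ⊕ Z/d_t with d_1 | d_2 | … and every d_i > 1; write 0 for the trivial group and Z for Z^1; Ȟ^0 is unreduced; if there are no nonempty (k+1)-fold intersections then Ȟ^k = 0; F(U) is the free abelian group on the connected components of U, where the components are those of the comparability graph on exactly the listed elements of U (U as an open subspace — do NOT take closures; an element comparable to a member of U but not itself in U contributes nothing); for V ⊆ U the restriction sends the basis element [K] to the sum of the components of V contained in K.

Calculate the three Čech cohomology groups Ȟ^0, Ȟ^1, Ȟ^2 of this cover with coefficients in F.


nonempty intersections:
  W12={q2,q4,q6,q7,q8,q9,q10,q11,q12} W13={q2,q6,q8,q9,q10,q11,q12} W23={q2,q6,q8,q9,q10,q11,q12}
  W123={q2,q6,q8,q9,q10,q11,q12}
components per intersection:
  W1: {q2,q4,q6,q7,q8,q9,q10,q11,q12} {q3} {q5}
  W2: {q1,q2,q4,q6,q7,q8,q9,q10,q11,q12}
  W3: {q2,q6,q8,q9,q10,q11,q12}
  W12: {q2,q4,q6,q7,q8,q9,q10,q11,q12}
  W13: {q2,q6,q8,q9,q10,q11,q12}
  W23: {q2,q6,q8,q9,q10,q11,q12}
  W123: {q2,q6,q8,q9,q10,q11,q12}
C dims 5,3,1; δ0: rk 2, SNF 1^2; δ1: rk 1, SNF 1^1
Ȟ^0: (5−2)−0=3 ⇒ Z^3
Ȟ^1: (3−1)−2=0 ⇒ 0
Ȟ^2: (1−0)−1=0 ⇒ 0

Ȟ^0(U;F) ≅ Z^3, Ȟ^1(U;F) ≅ 0, Ȟ^2(U;F) ≅ 0


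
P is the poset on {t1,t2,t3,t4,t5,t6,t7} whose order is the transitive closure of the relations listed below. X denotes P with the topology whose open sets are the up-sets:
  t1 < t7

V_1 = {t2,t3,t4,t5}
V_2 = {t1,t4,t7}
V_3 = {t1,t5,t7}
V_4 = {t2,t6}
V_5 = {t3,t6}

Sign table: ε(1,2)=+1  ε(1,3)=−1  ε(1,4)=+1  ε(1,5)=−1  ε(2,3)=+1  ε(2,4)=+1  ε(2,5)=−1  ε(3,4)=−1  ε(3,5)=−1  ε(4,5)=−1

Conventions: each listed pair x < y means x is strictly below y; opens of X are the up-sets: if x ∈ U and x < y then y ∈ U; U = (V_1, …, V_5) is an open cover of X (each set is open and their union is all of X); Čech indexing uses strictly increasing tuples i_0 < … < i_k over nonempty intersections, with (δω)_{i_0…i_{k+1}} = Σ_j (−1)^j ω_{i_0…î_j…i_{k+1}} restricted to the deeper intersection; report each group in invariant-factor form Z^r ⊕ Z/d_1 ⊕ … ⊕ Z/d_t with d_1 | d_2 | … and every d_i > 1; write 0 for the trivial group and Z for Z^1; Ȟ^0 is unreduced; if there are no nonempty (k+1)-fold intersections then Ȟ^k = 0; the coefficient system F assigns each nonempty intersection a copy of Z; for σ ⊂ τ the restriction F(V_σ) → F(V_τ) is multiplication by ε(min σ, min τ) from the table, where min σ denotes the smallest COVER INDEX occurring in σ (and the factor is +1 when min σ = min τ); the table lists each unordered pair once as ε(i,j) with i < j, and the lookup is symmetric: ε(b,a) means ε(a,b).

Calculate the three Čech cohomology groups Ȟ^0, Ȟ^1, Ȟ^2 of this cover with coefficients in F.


nerve simplices:
  V12={t4} V13={t5} V14={t2} V15={t3} V23={t1,t7} V45={t6}
C dims 5,6; δ0: rk 5, SNF 1^4·2
degree 0: 5−5−0 = 0 → Ȟ^0 ≅ 0
degree 1: 6−0−5 = 1 plus torsion [2] → Ȟ^1 ≅ Z ⊕ Z/2
degree 2: 0−0−0 = 0 → Ȟ^2 ≅ 0

Ȟ^0 ≅ 0, Ȟ^1 ≅ Z ⊕ Z/2 and Ȟ^2 ≅ 0


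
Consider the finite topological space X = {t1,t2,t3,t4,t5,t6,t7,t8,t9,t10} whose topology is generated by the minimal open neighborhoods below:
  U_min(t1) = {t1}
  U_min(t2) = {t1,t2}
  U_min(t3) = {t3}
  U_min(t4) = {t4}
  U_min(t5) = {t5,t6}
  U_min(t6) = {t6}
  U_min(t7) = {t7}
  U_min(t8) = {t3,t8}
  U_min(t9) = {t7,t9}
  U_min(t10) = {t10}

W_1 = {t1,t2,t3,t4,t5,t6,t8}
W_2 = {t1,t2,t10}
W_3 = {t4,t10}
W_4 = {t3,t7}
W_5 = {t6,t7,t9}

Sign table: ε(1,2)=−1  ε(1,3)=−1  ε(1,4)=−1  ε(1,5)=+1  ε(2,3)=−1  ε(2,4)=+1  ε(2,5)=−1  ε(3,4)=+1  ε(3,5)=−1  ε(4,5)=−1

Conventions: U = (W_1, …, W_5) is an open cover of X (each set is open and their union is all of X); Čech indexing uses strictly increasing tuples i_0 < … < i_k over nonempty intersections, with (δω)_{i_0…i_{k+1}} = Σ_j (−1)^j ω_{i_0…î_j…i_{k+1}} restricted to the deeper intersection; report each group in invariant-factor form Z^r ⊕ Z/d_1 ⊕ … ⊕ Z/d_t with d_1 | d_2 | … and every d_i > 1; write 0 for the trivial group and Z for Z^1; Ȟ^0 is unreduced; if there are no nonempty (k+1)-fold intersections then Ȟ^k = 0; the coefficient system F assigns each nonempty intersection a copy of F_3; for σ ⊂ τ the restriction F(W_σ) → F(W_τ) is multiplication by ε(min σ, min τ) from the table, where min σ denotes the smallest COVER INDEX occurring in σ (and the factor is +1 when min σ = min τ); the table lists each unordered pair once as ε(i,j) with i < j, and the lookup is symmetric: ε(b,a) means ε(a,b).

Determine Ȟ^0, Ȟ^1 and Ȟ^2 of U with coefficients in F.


Ȟ^0 ≅ 0; Ȟ^1 ≅ Z/3; Ȟ^2 ≅ 0

nonempty intersections:
  W12={t1,t2} W13={t4} W14={t3} W15={t6} W23={t10} W45={t7}
C dims 5,6; δ0: rk_F3 5
Ȟ^0: (5−5)−0=0 ⇒ 0
Ȟ^1: (6−0)−5=1 ⇒ Z/3
Ȟ^2: (0−0)−0=0 ⇒ 0


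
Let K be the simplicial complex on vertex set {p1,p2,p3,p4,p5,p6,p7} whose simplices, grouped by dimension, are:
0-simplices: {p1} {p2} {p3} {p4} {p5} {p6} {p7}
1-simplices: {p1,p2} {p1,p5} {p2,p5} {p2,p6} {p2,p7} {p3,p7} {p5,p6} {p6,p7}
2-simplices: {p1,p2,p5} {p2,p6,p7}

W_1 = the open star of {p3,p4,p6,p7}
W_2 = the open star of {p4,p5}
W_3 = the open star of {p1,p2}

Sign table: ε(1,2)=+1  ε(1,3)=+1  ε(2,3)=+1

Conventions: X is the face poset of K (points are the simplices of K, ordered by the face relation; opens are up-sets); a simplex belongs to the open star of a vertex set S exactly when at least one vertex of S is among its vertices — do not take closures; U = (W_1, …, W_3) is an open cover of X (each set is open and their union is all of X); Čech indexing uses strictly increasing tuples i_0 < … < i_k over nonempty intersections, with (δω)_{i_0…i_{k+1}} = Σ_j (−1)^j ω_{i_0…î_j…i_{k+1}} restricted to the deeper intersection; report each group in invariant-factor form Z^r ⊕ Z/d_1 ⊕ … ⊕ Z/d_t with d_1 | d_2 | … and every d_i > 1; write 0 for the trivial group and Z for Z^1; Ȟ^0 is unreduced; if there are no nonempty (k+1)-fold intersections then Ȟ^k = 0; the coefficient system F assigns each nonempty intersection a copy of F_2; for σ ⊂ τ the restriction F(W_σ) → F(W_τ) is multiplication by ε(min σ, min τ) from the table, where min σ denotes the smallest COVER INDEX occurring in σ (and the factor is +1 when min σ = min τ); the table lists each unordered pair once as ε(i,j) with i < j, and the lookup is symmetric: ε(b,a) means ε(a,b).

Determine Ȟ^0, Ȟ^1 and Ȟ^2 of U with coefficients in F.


nerve of the cover:
  W1={{p3},{p4},{p6},{p7},{p2,p6},{p2,p7},{p3,p7},{p5,p6},{p6,p7},{p2,p6,p7}} W2={{p4},{p5},{p1,p5},{p2,p5},{p5,p6},{p1,p2,p5}} W3={{p1},{p2},{p1,p2},{p1,p5},{p2,p5},{p2,p6},{p2,p7},{p1,p2,p5},{p2,p6,p7}}
  W12={{p4},{p5,p6}} W13={{p2,p6},{p2,p7},{p2,p6,p7}} W23={{p1,p5},{p2,p5},{p1,p2,p5}}
C dims 3,3; δ0: rk_F2 2
Ȟ^0 = (3 − 2) − 0 = 1, so Ȟ^0 ≅ Z/2
Ȟ^1 = (3 − 0) − 2 = 1, so Ȟ^1 ≅ Z/2
Ȟ^2 = (0 − 0) − 0 = 0, so Ȟ^2 ≅ 0

Ȟ^0(U;F) ≅ Z/2, Ȟ^1(U;F) ≅ Z/2, Ȟ^2(U;F) ≅ 0


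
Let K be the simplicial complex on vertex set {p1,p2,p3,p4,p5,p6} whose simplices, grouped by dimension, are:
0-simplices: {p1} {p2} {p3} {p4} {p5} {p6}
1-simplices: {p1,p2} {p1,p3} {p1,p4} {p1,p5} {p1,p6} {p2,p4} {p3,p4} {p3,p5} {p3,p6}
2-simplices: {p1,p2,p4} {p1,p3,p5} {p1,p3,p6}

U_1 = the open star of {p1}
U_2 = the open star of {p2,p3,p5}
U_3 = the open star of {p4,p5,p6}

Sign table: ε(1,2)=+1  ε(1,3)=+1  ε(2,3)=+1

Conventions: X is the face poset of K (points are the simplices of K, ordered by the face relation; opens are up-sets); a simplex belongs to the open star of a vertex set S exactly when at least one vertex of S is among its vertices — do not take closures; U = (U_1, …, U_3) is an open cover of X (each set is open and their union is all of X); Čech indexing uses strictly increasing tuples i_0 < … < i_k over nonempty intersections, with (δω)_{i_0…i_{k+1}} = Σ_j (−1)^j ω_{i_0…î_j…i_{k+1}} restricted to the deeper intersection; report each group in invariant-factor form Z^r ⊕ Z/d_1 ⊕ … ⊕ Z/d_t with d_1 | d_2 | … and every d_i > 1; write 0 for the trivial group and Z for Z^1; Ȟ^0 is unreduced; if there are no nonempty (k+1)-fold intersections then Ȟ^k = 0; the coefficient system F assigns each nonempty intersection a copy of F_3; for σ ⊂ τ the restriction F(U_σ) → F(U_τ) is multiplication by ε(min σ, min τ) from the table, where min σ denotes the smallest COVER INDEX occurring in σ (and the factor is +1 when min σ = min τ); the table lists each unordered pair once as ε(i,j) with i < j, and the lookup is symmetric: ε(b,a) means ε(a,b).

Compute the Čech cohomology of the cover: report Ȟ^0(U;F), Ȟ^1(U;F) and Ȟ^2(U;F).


Ȟ^0(U;F) ≅ Z/3, Ȟ^1(U;F) ≅ 0 and Ȟ^2(U;F) ≅ 0

nonempty overlaps:
  U1={{p1},{p1,p2},{p1,p3},{p1,p4},{p1,p5},{p1,p6},{p1,p2,p4},{p1,p3,p5},{p1,p3,p6}} U2={{p2},{p3},{p5},{p1,p2},{p1,p3},{p1,p5},{p2,p4},{p3,p4},{p3,p5},{p3,p6},{p1,p2,p4},{p1,p3,p5},{p1,p3,p6}} U3={{p4},{p5},{p6},{p1,p4},{p1,p5},{p1,p6},{p2,p4},{p3,p4},{p3,p5},{p3,p6},{p1,p2,p4},{p1,p3,p5},{p1,p3,p6}}
  U12={{p1,p2},{p1,p3},{p1,p5},{p1,p2,p4},{p1,p3,p5},{p1,p3,p6}} U13={{p1,p4},{p1,p5},{p1,p6},{p1,p2,p4},{p1,p3,p5},{p1,p3,p6}} U23={{p5},{p1,p5},{p2,p4},{p3,p4},{p3,p5},{p3,p6},{p1,p2,p4},{p1,p3,p5},{p1,p3,p6}}
  U123={{p1,p5},{p1,p2,p4},{p1,p3,p5},{p1,p3,p6}}
C dims 3,3,1; δ0: rk_F3 2; δ1: rk_F3 1
degree 0: 3−2−0 = 1 → Ȟ^0 ≅ Z/3
degree 1: 3−1−2 = 0 → Ȟ^1 ≅ 0
degree 2: 1−0−1 = 0 → Ȟ^2 ≅ 0


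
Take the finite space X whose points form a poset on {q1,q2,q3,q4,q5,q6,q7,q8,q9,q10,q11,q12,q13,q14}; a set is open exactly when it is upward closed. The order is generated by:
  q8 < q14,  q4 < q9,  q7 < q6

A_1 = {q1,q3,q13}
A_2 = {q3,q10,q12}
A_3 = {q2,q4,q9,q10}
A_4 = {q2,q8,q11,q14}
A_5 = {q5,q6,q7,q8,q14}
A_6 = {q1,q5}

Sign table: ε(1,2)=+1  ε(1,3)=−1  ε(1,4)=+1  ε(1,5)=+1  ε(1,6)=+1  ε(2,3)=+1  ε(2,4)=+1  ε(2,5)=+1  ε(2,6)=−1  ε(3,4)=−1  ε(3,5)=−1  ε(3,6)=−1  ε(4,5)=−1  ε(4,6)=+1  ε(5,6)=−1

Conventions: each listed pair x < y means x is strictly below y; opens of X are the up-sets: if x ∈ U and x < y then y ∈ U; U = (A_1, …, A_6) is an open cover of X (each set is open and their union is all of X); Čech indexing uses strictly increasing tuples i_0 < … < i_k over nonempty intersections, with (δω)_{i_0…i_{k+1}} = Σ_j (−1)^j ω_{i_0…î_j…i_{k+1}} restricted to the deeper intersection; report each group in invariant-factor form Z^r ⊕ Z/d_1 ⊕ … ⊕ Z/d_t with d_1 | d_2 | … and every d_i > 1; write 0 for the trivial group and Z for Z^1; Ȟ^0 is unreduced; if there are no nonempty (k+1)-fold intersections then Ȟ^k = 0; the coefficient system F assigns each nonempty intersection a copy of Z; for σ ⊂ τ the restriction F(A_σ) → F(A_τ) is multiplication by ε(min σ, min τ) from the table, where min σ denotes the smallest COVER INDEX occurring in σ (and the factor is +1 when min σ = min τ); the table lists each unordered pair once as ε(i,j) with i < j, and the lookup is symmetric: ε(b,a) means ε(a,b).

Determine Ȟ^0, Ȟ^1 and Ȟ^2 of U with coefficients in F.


intersection data:
  A12={q3} A16={q1} A23={q10} A34={q2} A45={q8,q14} A56={q5}
C dims 6,6; δ0: rk 6, SNF 1^5·2
Ȟ^0 = (6 − 6) − 0 = 0, so Ȟ^0 ≅ 0
Ȟ^1 = (6 − 0) − 6 = 0 plus torsion [2], so Ȟ^1 ≅ Z/2
Ȟ^2 = (0 − 0) − 0 = 0, so Ȟ^2 ≅ 0

Ȟ^0(U;F) ≅ 0,  Ȟ^1(U;F) ≅ Z/2,  Ȟ^2(U;F) ≅ 0


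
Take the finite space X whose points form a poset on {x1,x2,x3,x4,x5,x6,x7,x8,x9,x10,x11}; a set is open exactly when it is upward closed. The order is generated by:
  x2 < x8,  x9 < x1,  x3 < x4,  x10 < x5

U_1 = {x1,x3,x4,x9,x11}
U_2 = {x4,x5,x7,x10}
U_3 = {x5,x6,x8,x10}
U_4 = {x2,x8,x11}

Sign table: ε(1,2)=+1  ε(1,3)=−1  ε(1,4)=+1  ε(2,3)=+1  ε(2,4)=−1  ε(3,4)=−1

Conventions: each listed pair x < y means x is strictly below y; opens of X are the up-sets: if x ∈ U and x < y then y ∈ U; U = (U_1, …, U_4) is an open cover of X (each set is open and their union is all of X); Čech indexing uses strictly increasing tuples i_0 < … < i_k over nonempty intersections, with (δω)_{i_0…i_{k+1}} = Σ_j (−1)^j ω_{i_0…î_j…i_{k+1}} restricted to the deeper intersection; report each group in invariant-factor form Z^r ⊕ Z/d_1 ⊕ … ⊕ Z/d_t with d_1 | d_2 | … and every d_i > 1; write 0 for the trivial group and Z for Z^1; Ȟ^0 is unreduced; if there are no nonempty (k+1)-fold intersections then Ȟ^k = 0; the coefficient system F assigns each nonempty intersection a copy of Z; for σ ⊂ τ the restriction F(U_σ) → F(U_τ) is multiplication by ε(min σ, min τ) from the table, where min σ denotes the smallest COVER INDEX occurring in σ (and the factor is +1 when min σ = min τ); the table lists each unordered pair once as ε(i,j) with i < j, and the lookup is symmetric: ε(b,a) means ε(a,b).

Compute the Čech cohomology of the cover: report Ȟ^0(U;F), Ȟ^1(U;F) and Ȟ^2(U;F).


nonempty intersections:
  U12={x4} U14={x11} U23={x5,x10} U34={x8}
C dims 4,4; δ0: rk 4, SNF 1^3·2
Ȟ^0: (4−4)−0=0 ⇒ 0
Ȟ^1: (4−0)−4=0 plus torsion [2] ⇒ Z/2
Ȟ^2: (0−0)−0=0 ⇒ 0

Ȟ^0 ≅ 0,  Ȟ^1 ≅ Z/2,  Ȟ^2 ≅ 0


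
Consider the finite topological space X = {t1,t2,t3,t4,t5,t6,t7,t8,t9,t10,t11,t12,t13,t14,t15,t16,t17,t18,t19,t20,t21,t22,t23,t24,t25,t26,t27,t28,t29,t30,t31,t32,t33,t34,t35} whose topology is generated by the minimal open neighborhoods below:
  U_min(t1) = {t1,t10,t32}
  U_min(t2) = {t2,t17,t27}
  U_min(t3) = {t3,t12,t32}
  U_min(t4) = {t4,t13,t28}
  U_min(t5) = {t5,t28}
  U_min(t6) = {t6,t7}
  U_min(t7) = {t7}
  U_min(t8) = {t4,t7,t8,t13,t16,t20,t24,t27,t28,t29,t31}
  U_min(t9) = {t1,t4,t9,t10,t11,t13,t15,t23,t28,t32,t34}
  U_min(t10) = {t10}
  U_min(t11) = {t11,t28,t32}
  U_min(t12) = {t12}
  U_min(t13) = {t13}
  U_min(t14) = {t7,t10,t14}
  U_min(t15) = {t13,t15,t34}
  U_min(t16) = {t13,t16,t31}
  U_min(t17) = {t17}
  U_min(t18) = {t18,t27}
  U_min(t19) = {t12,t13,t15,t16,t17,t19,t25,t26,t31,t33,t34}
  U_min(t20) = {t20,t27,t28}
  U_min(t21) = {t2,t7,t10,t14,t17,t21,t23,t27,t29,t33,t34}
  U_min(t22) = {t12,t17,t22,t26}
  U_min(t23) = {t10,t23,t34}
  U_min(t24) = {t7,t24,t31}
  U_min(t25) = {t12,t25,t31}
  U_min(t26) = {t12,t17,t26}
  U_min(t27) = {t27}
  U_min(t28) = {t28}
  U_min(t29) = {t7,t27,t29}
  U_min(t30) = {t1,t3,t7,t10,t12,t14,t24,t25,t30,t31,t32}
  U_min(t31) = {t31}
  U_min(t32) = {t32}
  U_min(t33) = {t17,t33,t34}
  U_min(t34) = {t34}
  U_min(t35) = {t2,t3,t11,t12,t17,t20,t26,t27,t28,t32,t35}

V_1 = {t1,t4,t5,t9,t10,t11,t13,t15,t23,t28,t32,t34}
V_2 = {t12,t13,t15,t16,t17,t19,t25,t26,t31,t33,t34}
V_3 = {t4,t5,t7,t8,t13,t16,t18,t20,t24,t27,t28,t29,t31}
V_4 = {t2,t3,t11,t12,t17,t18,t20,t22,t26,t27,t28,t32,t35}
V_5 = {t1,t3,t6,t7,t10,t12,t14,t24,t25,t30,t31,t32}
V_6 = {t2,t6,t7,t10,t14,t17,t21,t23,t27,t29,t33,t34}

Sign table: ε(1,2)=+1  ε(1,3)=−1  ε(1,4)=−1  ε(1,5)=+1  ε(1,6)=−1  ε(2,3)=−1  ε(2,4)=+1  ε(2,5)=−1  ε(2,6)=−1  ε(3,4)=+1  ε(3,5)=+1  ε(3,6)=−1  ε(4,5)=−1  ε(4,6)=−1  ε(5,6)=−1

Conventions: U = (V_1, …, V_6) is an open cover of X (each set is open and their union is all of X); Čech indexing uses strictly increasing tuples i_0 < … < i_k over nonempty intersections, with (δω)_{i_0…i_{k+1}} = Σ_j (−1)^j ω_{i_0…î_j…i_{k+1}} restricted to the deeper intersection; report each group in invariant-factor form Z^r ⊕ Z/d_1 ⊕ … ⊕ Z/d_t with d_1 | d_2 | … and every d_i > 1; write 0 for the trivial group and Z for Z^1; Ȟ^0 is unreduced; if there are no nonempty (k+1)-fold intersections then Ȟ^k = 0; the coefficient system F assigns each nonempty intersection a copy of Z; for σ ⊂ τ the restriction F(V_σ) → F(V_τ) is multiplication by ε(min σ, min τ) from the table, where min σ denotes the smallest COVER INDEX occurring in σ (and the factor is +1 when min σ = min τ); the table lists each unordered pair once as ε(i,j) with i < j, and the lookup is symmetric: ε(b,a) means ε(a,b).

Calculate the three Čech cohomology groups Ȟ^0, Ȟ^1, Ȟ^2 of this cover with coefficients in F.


nerve simplices:
  V12={t13,t15,t34} V13={t4,t5,t13,t28} V14={t11,t28,t32} V15={t1,t10,t32} V16={t10,t23,t34} V23={t13,t16,t31} V24={t12,t17,t26} V25={t12,t25,t31} V26={t17,t33,t34} V34={t18,t20,t27,t28} V35={t7,t24,t31} V36={t7,t27,t29} V45={t3,t12,t32} V46={t2,t17,t27} V56={t6,t7,t10,t14}
  V123={t13} V126={t34} V134={t28} V145={t32} V156={t10} V235={t31} V245={t12} V246={t17} V346={t27} V356={t7}
C dims 6,15,10; δ0: rk 6, SNF 1^5·2; δ1: rk 9, SNF 1^9
degree 0: 6−6−0 = 0 → Ȟ^0 ≅ 0
degree 1: 15−9−6 = 0 plus torsion [2] → Ȟ^1 ≅ Z/2
degree 2: 10−0−9 = 1 → Ȟ^2 ≅ Z

Ȟ^0 = 0, Ȟ^1 = Z/2 and Ȟ^2 = Z


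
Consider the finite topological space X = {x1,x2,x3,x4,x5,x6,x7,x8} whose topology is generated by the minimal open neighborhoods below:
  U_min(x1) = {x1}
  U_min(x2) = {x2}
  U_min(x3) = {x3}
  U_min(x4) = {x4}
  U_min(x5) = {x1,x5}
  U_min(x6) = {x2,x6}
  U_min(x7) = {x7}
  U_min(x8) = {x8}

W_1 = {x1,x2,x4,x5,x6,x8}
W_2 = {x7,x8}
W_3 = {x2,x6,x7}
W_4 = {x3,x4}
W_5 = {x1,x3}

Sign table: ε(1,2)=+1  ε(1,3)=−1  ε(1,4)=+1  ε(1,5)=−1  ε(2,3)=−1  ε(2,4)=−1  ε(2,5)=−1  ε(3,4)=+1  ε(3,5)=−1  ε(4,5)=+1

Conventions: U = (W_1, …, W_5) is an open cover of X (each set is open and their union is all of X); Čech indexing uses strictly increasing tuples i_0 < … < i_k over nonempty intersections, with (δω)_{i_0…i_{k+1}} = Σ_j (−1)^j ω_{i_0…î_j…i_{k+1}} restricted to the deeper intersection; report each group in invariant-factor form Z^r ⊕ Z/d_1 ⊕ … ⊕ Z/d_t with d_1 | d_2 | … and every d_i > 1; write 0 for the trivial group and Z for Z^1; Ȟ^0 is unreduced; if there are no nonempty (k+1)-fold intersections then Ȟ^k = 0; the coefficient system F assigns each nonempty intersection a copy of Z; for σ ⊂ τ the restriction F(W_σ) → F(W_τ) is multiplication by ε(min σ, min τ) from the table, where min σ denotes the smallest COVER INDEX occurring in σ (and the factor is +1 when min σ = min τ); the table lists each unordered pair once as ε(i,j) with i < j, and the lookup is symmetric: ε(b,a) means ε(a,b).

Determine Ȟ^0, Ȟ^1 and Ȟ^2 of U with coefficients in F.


Ȟ^0 ≅ 0, Ȟ^1 ≅ Z ⊕ Z/2 and Ȟ^2 ≅ 0

nonempty overlaps:
  W12={x8} W13={x2,x6} W14={x4} W15={x1} W23={x7} W45={x3}
C dims 5,6; δ0: rk 5, SNF 1^4·2
degree 0: 5−5−0 = 0 → Ȟ^0 ≅ 0
degree 1: 6−0−5 = 1 plus torsion [2] → Ȟ^1 ≅ Z ⊕ Z/2
degree 2: 0−0−0 = 0 → Ȟ^2 ≅ 0


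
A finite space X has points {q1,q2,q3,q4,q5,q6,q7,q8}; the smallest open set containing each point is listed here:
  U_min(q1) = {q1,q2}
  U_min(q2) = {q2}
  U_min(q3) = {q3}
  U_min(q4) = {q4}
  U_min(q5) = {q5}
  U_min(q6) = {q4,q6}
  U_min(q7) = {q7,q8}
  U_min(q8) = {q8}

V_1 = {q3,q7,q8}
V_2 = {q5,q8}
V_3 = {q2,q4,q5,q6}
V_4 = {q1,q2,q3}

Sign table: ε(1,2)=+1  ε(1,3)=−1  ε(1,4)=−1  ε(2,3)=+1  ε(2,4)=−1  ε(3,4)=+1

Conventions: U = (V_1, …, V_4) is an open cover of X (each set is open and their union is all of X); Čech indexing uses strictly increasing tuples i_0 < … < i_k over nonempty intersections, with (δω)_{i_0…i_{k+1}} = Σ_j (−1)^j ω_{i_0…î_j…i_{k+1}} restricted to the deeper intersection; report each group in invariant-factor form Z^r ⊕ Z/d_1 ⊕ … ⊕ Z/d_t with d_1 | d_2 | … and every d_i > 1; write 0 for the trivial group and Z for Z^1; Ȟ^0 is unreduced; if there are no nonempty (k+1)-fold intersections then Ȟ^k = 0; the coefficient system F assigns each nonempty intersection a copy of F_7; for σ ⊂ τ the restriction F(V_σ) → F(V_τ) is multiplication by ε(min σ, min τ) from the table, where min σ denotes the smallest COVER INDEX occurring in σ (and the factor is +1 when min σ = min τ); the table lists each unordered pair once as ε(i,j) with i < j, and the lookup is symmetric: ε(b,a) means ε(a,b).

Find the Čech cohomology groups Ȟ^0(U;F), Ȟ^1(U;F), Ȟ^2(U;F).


nerve of the cover:
  V12={q8} V14={q3} V23={q5} V34={q2}
C dims 4,4; δ0: rk_F7 4
Ȟ^0 = (4 − 4) − 0 = 0, so Ȟ^0 ≅ 0
Ȟ^1 = (4 − 0) − 4 = 0, so Ȟ^1 ≅ 0
Ȟ^2 = (0 − 0) − 0 = 0, so Ȟ^2 ≅ 0

Ȟ^0(U;F) ≅ 0, Ȟ^1(U;F) ≅ 0 and Ȟ^2(U;F) ≅ 0


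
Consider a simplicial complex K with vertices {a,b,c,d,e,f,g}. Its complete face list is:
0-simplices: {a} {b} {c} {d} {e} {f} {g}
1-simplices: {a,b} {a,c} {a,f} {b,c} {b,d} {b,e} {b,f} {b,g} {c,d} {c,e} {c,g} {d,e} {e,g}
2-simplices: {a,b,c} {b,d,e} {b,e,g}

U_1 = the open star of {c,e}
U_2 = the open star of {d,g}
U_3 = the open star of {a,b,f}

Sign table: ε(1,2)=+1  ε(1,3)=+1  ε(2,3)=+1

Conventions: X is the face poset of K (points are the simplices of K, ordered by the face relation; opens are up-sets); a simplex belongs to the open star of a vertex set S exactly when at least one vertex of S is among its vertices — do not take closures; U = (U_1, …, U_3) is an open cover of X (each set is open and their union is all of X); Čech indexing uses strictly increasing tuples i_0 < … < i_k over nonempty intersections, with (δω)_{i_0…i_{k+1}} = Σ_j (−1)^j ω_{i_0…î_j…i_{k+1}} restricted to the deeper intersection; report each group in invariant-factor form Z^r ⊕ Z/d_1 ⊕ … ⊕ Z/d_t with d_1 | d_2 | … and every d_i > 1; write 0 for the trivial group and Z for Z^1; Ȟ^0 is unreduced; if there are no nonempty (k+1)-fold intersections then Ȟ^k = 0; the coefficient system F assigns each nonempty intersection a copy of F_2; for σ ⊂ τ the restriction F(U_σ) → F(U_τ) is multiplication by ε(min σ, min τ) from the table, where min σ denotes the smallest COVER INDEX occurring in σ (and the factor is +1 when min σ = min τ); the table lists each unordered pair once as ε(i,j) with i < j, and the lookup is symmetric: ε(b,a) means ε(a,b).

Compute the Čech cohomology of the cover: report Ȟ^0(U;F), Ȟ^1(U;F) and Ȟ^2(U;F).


nerve simplices:
  U1={{c},{e},{a,c},{b,c},{b,e},{c,d},{c,e},{c,g},{d,e},{e,g},{a,b,c},{b,d,e},{b,e,g}} U2={{d},{g},{b,d},{b,g},{c,d},{c,g},{d,e},{e,g},{b,d,e},{b,e,g}} U3={{a},{b},{f},{a,b},{a,c},{a,f},{b,c},{b,d},{b,e},{b,f},{b,g},{a,b,c},{b,d,e},{b,e,g}}
  U12={{c,d},{c,g},{d,e},{e,g},{b,d,e},{b,e,g}} U13={{a,c},{b,c},{b,e},{a,b,c},{b,d,e},{b,e,g}} U23={{b,d},{b,g},{b,d,e},{b,e,g}}
  U123={{b,d,e},{b,e,g}}
C dims 3,3,1; δ0: rk_F2 2; δ1: rk_F2 1
degree 0: 3−2−0 = 1 → Ȟ^0 ≅ Z/2
degree 1: 3−1−2 = 0 → Ȟ^1 ≅ 0
degree 2: 1−0−1 = 0 → Ȟ^2 ≅ 0

Ȟ^0 ≅ Z/2; Ȟ^1 ≅ 0; Ȟ^2 ≅ 0


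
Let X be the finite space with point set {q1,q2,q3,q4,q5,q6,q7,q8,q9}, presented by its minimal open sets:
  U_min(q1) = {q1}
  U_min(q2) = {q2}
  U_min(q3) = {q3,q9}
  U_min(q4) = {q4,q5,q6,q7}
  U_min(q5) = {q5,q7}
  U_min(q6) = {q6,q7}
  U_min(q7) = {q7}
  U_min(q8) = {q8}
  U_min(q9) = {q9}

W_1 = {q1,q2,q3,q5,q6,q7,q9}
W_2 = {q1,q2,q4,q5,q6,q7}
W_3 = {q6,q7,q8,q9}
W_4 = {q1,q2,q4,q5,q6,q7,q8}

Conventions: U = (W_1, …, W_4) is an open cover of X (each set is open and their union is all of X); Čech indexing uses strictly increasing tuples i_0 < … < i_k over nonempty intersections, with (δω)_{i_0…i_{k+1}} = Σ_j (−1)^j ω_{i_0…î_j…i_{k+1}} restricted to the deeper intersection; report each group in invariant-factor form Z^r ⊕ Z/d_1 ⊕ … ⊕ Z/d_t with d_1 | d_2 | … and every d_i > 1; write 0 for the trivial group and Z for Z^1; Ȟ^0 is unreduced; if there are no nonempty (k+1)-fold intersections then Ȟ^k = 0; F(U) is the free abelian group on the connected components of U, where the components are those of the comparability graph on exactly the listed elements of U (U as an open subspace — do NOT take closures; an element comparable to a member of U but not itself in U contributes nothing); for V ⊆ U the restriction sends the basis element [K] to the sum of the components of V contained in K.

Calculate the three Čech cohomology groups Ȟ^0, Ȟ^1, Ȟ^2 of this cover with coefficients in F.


nonempty intersections:
  W12={q1,q2,q5,q6,q7} W13={q6,q7,q9} W14={q1,q2,q5,q6,q7} W23={q6,q7} W24={q1,q2,q4,q5,q6,q7} W34={q6,q7,q8}
  W123={q6,q7} W124={q1,q2,q5,q6,q7} W134={q6,q7} W234={q6,q7}
  W1234={q6,q7}
components per intersection:
  W1: {q1} {q2} {q3,q9} {q5,q6,q7}
  W2: {q1} {q2} {q4,q5,q6,q7}
  W3: {q6,q7} {q8} {q9}
  W4: {q1} {q2} {q4,q5,q6,q7} {q8}
  W12: {q1} {q2} {q5,q6,q7}
  W13: {q6,q7} {q9}
  W14: {q1} {q2} {q5,q6,q7}
  W23: {q6,q7}
  W24: {q1} {q2} {q4,q5,q6,q7}
  W34: {q6,q7} {q8}
  W123: {q6,q7}
  W124: {q1} {q2} {q5,q6,q7}
  W134: {q6,q7}
  W234: {q6,q7}
  W1234: {q6,q7}
C dims 14,14,6,1; δ0: rk 9, SNF 1^9; δ1: rk 5, SNF 1^5; δ2: rk 1, SNF 1^1
Ȟ^0: (14−9)−0=5 ⇒ Z^5
Ȟ^1: (14−5)−9=0 ⇒ 0
Ȟ^2: (6−1)−5=0 ⇒ 0

Ȟ^0 = Z^5,  Ȟ^1 = 0,  Ȟ^2 = 0
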